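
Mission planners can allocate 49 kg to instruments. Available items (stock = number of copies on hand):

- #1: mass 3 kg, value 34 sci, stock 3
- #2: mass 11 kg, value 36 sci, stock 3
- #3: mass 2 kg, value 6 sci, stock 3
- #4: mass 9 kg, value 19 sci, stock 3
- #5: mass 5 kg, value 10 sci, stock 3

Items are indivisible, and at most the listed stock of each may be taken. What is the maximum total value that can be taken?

Top feasible selections:
- 3×#1 + 3×#2 + 3×#3: mass 48, value 228
- 3×#1 + 3×#2 + 1×#3 + 1×#5: mass 49, value 226
- 3×#1 + 3×#2 + 2×#3: mass 46, value 222
Best: 228 sci.

228 sci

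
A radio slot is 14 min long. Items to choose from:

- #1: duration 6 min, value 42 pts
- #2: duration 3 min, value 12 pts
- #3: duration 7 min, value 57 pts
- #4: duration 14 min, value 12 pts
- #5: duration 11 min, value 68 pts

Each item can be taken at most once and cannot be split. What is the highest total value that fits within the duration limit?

99 pts

Check high-value combinations within 14 min:
- #1+#3: duration 6+7=13, value 42+57=99
- #2+#5: duration 3+11=14, value 12+68=80
- #2+#3: duration 3+7=10, value 12+57=69
- #5: duration 11, value 68
Best: 99 pts.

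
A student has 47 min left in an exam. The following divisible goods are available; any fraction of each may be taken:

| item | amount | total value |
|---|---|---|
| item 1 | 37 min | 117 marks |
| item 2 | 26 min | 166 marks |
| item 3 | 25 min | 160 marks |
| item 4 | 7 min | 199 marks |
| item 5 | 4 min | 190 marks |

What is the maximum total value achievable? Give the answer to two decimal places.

Take in order of value per unit:
- item 5 (190/4 per unit): all 4 → value 190, running total 190.00
- item 4 (199/7 per unit): all 7 → value 199, running total 389.00
- item 3 (160/25 per unit): all 25 → value 160, running total 549.00
- item 2 (166/26 per unit): 11 of 26 → value 11×166/26 = 70.2308, running total 619.23
Total 619.23.

619.23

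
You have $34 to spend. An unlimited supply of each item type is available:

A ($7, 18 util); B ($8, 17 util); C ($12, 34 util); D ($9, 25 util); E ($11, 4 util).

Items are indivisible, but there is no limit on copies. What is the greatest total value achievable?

93 util

Best value-per-unit is C at 34/12; filling with it alone gives 2×34 = 68.
Optimal mix: 1×A + 3×D → cost 34, value 93.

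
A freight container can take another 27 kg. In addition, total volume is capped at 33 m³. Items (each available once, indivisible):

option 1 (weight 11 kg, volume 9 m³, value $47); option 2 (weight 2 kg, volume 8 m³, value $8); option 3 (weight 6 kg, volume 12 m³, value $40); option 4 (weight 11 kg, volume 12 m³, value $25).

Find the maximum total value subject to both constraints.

$95

Feasible sets respecting both limits:
- option 1+option 2+option 3: weight 19, volume 29, value 95
- option 1+option 3: weight 17, volume 21, value 87
- option 1+option 2+option 4: weight 24, volume 29, value 80
Best: $95.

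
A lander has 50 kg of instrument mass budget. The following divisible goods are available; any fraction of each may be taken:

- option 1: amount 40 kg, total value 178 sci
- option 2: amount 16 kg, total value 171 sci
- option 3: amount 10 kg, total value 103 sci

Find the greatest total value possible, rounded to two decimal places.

Take in order of value per unit:
- option 2 (171/16 per unit): all 16 → value 171, running total 171.00
- option 3 (103/10 per unit): all 10 → value 103, running total 274.00
- option 1 (178/40 per unit): 24 of 40 → value 24×178/40 = 106.8000, running total 380.80
Total 380.80.

380.80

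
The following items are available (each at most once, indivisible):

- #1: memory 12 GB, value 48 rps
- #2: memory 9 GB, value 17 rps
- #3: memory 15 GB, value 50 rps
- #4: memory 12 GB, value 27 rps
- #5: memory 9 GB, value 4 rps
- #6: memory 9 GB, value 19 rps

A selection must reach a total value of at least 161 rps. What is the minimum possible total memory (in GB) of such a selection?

57

Subsets with value ≥ 161, sorted by total memory:
- #1+#2+#3+#4+#6: memory 57, value 161
- #1+#2+#3+#4+#5+#6: memory 66, value 165
Minimum memory: 57 GB.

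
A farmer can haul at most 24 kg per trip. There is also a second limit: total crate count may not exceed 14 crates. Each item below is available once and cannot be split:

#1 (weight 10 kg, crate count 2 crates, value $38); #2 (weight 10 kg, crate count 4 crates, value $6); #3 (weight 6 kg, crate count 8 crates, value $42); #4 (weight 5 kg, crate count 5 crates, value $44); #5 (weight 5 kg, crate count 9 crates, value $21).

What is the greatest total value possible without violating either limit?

$86

Feasible sets respecting both limits:
- #3+#4: weight 11, crate count 13, value 86
- #1+#4: weight 15, crate count 7, value 82
- #1+#3: weight 16, crate count 10, value 80
- #4+#5: weight 10, crate count 14, value 65
Best: $86.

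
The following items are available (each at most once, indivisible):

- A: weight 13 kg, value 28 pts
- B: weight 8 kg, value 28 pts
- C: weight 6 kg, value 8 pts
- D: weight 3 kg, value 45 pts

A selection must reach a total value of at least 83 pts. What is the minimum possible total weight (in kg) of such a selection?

Subsets with value ≥ 83, sorted by total weight:
- A+B+D: weight 24, value 101
- A+B+C+D: weight 30, value 109
Minimum weight: 24 kg.

24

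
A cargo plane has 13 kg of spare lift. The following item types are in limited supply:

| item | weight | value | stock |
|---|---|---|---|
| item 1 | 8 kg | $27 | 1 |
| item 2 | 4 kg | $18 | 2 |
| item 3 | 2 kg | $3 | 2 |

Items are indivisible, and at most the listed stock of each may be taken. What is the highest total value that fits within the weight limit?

Best selections within weight 13 and stock limits:
- 1×item 1 + 1×item 2: weight 12, value 45
- 2×item 2 + 2×item 3: weight 12, value 42
- 2×item 2 + 1×item 3: weight 10, value 39
Best: $45.

$45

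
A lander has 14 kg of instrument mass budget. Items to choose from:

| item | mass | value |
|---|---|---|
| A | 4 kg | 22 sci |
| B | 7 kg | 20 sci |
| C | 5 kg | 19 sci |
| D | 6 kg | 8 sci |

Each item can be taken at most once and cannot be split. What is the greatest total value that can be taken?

This is a 0/1 knapsack; check combinations near the capacity.
- A+B: mass 4+7=11, value 22+20=42
- A+C: mass 4+5=9, value 22+19=41
- B+C: mass 7+5=12, value 20+19=39
- A+D: mass 4+6=10, value 22+8=30
- B+D: mass 7+6=13, value 20+8=28
Best: 42 sci.

42 sci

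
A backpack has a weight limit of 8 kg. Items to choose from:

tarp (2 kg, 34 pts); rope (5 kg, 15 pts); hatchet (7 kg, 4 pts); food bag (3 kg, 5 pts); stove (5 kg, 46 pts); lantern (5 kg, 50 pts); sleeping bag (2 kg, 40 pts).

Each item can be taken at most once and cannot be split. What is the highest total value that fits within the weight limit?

Check high-value combinations within 8 kg:
- lantern+sleeping bag: weight 5+2=7, value 50+40=90
- stove+sleeping bag: weight 5+2=7, value 46+40=86
- tarp+lantern: weight 2+5=7, value 34+50=84
- tarp+stove: weight 2+5=7, value 34+46=80
- tarp+food bag+sleeping bag: weight 2+3+2=7, value 34+5+40=79
Best: 90 pts.

90 pts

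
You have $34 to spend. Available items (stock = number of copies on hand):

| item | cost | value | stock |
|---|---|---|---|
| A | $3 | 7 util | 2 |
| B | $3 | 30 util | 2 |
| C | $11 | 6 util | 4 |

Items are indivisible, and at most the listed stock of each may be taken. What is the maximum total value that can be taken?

Best selections within cost 34 and stock limits:
- 2×A + 2×B + 2×C: cost 34, value 86
- 2×A + 2×B + 1×C: cost 23, value 80
- 1×A + 2×B + 2×C: cost 31, value 79
Best: 86 util.

86 util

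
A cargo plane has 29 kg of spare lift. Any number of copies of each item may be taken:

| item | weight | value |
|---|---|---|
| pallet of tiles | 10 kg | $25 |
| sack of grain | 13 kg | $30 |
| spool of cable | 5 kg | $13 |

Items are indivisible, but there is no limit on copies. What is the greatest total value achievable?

$69

Best value-per-unit is spool of cable at 13/5; filling with it alone gives 5×13 = 65.
Optimal mix: 1×sack of grain + 3×spool of cable → weight 28, value 69.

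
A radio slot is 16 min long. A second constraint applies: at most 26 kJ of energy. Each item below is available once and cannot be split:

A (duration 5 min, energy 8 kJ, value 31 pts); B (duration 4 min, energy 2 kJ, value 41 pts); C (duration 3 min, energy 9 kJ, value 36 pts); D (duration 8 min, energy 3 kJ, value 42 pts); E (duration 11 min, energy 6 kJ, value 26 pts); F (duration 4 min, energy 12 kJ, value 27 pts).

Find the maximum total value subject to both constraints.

119 pts

Feasible sets respecting both limits:
- B+C+D: duration 15, energy 14, value 119
- B+D+F: duration 16, energy 17, value 110
- A+C+D: duration 16, energy 20, value 109
Best: 119 pts.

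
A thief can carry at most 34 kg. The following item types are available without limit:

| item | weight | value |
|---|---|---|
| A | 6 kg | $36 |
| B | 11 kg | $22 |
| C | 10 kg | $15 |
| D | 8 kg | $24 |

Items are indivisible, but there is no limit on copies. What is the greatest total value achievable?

Best value-per-unit is A at 36/6, and filling with it alone uses weight 5×6=30. No mix of the others beats 5×36 = 180.

$180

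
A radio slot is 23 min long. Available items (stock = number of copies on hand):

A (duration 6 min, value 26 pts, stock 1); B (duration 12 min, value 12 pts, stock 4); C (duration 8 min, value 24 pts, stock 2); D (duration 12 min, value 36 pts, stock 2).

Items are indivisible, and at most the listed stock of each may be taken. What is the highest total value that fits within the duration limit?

Top feasible selections:
- 1×A + 2×C: duration 22, value 74
- 1×A + 1×D: duration 18, value 62
- 1×C + 1×D: duration 20, value 60
- 1×A + 1×C: duration 14, value 50
Best: 74 pts.

74 pts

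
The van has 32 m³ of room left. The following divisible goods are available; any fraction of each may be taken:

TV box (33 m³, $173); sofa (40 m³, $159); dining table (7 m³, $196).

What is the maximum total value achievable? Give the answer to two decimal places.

Take in order of value per unit:
- dining table (196/7 per unit): all 7 → value 196, running total 196.00
- TV box (173/33 per unit): 25 of 33 → value 25×173/33 = 131.0606, running total 327.06
Total 327.06.

327.06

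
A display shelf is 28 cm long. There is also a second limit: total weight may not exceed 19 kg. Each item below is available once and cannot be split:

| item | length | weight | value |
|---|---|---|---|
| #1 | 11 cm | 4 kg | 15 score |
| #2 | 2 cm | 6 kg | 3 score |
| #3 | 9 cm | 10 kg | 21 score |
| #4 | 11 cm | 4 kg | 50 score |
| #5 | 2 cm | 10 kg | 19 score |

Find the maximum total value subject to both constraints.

Feasible sets respecting both limits:
- #1+#4+#5: length 24, weight 18, value 84
- #3+#4: length 20, weight 14, value 71
- #4+#5: length 13, weight 14, value 69
Best: 84 score.

84 score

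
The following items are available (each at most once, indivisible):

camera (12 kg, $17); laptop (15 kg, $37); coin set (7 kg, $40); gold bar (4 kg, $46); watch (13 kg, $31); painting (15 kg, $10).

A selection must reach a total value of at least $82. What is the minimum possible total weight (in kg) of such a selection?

11

Subsets with value ≥ 82, sorted by total weight:
- coin set+gold bar: weight 11, value 86
- laptop+gold bar: weight 19, value 83
- camera+coin set+gold bar: weight 23, value 103
Minimum weight: 11 kg.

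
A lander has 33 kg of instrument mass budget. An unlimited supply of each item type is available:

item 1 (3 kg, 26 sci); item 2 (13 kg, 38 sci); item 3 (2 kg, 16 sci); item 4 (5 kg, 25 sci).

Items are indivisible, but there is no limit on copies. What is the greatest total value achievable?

Best value-per-unit is item 1 at 26/3, and filling with it alone uses mass 11×3=33. No mix of the others beats 11×26 = 286.

286 sci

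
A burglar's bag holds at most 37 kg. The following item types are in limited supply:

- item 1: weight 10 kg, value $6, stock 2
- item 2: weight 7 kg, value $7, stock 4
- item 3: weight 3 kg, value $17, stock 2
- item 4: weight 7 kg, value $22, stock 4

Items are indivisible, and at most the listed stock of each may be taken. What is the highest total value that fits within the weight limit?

$122

Top feasible selections:
- 2×item 3 + 4×item 4: weight 34, value 122
- 1×item 2 + 2×item 3 + 3×item 4: weight 34, value 107
Best: $122.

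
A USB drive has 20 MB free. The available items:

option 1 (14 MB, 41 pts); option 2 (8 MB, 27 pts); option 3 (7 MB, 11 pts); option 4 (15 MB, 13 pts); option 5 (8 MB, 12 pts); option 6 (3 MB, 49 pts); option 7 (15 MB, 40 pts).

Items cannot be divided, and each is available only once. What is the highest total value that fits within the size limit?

Check high-value combinations within 20 MB:
- option 1+option 6: size 14+3=17, value 41+49=90
- option 6+option 7: size 3+15=18, value 49+40=89
- option 2+option 5+option 6: size 8+8+3=19, value 27+12+49=88
- option 2+option 3+option 6: size 8+7+3=18, value 27+11+49=87
- option 2+option 6: size 8+3=11, value 27+49=76
Best: 90 pts.

90 pts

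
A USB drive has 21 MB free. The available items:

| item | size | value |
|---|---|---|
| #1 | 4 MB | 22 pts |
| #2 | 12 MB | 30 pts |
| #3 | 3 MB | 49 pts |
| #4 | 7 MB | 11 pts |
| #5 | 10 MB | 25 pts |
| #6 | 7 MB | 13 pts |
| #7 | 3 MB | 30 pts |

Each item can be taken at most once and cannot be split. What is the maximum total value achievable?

Check high-value combinations within 21 MB:
- #1+#3+#5+#7: size 4+3+10+3=20, value 22+49+25+30=126
- #1+#3+#6+#7: size 4+3+7+3=17, value 22+49+13+30=114
- #1+#3+#4+#7: size 4+3+7+3=17, value 22+49+11+30=112
- #2+#3+#7: size 12+3+3=18, value 30+49+30=109
- #3+#5+#7: size 3+10+3=16, value 49+25+30=104
Best: 126 pts.

126 pts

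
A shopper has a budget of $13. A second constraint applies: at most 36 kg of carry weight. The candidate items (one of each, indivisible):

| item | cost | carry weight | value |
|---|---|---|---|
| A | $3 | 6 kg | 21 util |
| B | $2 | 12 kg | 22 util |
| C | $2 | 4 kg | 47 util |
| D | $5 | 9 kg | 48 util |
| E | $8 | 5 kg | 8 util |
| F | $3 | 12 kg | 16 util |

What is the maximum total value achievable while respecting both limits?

138 util

Feasible sets respecting both limits:
- A+B+C+D: cost 12, carry weight 31, value 138
- A+C+D+F: cost 13, carry weight 31, value 132
- B+C+D: cost 9, carry weight 25, value 117
- A+C+D: cost 10, carry weight 19, value 116
Best: 138 util.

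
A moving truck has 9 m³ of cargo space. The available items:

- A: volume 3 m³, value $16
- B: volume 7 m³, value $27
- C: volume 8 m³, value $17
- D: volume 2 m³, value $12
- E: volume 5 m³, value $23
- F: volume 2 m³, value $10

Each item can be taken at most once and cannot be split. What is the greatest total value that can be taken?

$45

Check high-value combinations within 9 m³:
- D+E+F: volume 2+5+2=9, value 12+23+10=45
- A+E: volume 3+5=8, value 16+23=39
- B+D: volume 7+2=9, value 27+12=39
- A+D+F: volume 3+2+2=7, value 16+12+10=38
- B+F: volume 7+2=9, value 27+10=37
Best: $45.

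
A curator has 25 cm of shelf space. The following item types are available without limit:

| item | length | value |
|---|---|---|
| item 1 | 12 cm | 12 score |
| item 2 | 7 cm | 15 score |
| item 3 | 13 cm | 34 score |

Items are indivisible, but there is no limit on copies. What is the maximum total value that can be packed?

49 score

Best value-per-unit is item 3 at 34/13; filling with it alone gives 1×34 = 34.
Optimal mix: 1×item 2 + 1×item 3 → length 20, value 49.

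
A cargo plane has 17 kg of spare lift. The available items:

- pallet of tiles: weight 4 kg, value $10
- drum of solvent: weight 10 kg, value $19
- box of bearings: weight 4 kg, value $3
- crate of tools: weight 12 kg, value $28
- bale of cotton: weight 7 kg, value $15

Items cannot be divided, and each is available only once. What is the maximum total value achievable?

$38

This is a 0/1 knapsack; check combinations near the capacity.
- pallet of tiles+crate of tools: weight 4+12=16, value 10+28=38
- drum of solvent+bale of cotton: weight 10+7=17, value 19+15=34
- box of bearings+crate of tools: weight 4+12=16, value 3+28=31
- pallet of tiles+drum of solvent: weight 4+10=14, value 10+19=29
Best: $38.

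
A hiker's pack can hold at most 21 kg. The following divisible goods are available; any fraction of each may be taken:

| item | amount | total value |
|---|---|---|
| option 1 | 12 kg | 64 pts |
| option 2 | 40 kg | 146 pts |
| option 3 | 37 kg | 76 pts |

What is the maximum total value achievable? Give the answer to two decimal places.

96.85

Take in order of value per unit:
- option 1 (64/12 per unit): all 12 → value 64, running total 64.00
- option 2 (146/40 per unit): 9 of 40 → value 9×146/40 = 32.8500, running total 96.85
Total 96.85.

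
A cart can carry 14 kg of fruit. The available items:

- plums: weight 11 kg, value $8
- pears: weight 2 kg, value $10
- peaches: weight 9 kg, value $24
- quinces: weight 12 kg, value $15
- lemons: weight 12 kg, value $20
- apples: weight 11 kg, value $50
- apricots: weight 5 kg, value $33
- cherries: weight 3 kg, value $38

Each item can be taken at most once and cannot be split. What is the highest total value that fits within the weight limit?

$88

Check high-value combinations within 14 kg:
- apples+cherries: weight 11+3=14, value 50+38=88
- pears+apricots+cherries: weight 2+5+3=10, value 10+33+38=81
- pears+peaches+cherries: weight 2+9+3=14, value 10+24+38=72
- apricots+cherries: weight 5+3=8, value 33+38=71
- peaches+cherries: weight 9+3=12, value 24+38=62
Best: $88.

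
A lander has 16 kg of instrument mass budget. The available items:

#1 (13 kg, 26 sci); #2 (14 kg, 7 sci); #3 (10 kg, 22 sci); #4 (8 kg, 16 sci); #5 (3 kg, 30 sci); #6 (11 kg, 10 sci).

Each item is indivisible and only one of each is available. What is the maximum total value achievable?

Check high-value combinations within 16 kg:
- #1+#5: mass 13+3=16, value 26+30=56
- #3+#5: mass 10+3=13, value 22+30=52
- #4+#5: mass 8+3=11, value 16+30=46
- #5+#6: mass 3+11=14, value 30+10=40
- #5: mass 3, value 30
Best: 56 sci.

56 sci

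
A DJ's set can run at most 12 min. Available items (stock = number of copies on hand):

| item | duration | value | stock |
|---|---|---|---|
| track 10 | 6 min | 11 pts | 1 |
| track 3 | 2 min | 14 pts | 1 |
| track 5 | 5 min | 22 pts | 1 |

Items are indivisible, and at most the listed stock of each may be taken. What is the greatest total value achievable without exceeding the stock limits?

36 pts

Top feasible selections:
- 1×track 3 + 1×track 5: duration 7, value 36
- 1×track 10 + 1×track 5: duration 11, value 33
Best: 36 pts.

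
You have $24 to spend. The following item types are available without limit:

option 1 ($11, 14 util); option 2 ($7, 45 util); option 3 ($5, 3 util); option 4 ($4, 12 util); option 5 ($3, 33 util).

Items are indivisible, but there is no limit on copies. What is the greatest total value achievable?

Best value-per-unit is option 5 at 33/3, and filling with it alone uses cost 8×3=24. No mix of the others beats 8×33 = 264.

264 util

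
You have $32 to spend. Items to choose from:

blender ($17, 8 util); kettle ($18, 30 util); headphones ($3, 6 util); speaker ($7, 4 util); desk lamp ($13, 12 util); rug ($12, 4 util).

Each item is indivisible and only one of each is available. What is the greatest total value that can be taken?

Check high-value combinations within $32:
- kettle+desk lamp: cost 18+13=31, value 30+12=42
- kettle+headphones+speaker: cost 18+3+7=28, value 30+6+4=40
- kettle+headphones: cost 18+3=21, value 30+6=36
- kettle+speaker: cost 18+7=25, value 30+4=34
- kettle+rug: cost 18+12=30, value 30+4=34
Best: 42 util.

42 util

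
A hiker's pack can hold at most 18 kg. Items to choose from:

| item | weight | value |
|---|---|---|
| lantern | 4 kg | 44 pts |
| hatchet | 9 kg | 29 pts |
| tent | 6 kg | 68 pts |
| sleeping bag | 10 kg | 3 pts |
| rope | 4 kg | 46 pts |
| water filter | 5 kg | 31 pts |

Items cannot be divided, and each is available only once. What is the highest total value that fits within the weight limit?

Check high-value combinations within 18 kg:
- lantern+tent+rope: weight 4+6+4=14, value 44+68+46=158
- tent+rope+water filter: weight 6+4+5=15, value 68+46+31=145
- lantern+tent+water filter: weight 4+6+5=15, value 44+68+31=143
- lantern+rope+water filter: weight 4+4+5=13, value 44+46+31=121
- lantern+hatchet+rope: weight 4+9+4=17, value 44+29+46=119
Best: 158 pts.

158 pts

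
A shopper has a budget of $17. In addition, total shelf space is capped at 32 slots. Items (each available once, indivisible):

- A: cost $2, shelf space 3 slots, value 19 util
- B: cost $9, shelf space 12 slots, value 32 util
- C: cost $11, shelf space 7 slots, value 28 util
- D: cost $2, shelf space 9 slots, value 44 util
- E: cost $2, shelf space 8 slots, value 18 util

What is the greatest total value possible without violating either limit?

113 util

Feasible sets respecting both limits:
- A+B+D+E: cost 15, shelf space 32, value 113
- A+C+D+E: cost 17, shelf space 27, value 109
- A+B+D: cost 13, shelf space 24, value 95
- B+D+E: cost 13, shelf space 29, value 94
Best: 113 util.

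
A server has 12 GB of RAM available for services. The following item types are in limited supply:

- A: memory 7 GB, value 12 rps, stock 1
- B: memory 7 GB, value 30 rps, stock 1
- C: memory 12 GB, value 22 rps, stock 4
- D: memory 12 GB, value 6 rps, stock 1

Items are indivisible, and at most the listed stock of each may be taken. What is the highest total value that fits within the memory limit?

Best selections within memory 12 and stock limits:
- 1×B: memory 7, value 30
- 1×C: memory 12, value 22
Best: 30 rps.

30 rps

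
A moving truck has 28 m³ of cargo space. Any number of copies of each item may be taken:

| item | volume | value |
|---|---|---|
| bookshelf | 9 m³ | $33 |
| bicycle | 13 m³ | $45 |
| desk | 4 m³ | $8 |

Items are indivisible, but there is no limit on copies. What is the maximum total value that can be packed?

Best value-per-unit is bookshelf at 33/9, and filling with it alone uses volume 3×9=27. No mix of the others beats 3×33 = 99.

$99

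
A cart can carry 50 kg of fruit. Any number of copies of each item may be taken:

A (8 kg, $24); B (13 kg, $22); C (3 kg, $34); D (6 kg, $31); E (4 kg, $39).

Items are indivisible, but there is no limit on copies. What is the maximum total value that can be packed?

$554

Best value-per-unit is C at 34/3; filling with it alone gives 16×34 = 544.
Optimal mix: 14×C + 2×E → weight 50, value 554.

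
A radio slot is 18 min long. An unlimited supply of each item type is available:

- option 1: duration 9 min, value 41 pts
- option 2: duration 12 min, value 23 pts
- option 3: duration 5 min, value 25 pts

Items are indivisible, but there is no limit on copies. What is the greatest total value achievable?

Best value-per-unit is option 3 at 25/5; filling with it alone gives 3×25 = 75.
Optimal mix: 2×option 1 → duration 18, value 82.

82 pts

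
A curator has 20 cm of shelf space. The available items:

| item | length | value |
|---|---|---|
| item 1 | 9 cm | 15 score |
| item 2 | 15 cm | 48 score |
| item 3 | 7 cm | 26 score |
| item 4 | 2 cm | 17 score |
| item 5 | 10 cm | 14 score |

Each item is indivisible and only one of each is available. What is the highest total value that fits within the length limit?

65 score

Check high-value combinations within 20 cm:
- item 2+item 4: length 15+2=17, value 48+17=65
- item 1+item 3+item 4: length 9+7+2=18, value 15+26+17=58
- item 3+item 4+item 5: length 7+2+10=19, value 26+17+14=57
- item 2: length 15, value 48
- item 3+item 4: length 7+2=9, value 26+17=43
Best: 65 score.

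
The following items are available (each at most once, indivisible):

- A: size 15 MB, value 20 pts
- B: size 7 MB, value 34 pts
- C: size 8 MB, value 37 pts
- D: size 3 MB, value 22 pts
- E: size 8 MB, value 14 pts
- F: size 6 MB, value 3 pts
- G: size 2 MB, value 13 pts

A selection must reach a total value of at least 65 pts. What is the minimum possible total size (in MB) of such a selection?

Subsets with value ≥ 65, sorted by total size:
- B+D+G: size 12, value 69
- C+D+G: size 13, value 72
Minimum size: 12 MB.

12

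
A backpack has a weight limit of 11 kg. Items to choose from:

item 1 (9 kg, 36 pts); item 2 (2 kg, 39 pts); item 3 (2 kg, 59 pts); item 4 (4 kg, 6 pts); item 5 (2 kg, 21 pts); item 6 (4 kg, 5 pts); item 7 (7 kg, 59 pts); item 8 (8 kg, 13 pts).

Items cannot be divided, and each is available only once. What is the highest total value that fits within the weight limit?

This is a 0/1 knapsack; check combinations near the capacity.
- item 2+item 3+item 7: weight 2+2+7=11, value 39+59+59=157
- item 3+item 5+item 7: weight 2+2+7=11, value 59+21+59=139
- item 2+item 3+item 4+item 5: weight 2+2+4+2=10, value 39+59+6+21=125
Best: 157 pts.

157 pts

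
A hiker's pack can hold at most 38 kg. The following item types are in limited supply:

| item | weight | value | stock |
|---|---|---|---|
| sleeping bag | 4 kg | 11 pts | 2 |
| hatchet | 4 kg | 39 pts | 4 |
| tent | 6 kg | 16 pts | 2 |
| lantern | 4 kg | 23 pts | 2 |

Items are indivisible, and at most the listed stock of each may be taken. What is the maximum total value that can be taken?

240 pts

Top feasible selections:
- 2×sleeping bag + 4×hatchet + 1×tent + 2×lantern: weight 38, value 240
- 4×hatchet + 2×tent + 2×lantern: weight 36, value 234
Best: 240 pts.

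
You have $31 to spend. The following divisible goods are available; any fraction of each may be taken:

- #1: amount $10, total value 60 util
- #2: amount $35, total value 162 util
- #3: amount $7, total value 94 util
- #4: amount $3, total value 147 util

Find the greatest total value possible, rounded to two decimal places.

Take in order of value per unit:
- #4 (147/3 per unit): all 3 → value 147, running total 147.00
- #3 (94/7 per unit): all 7 → value 94, running total 241.00
- #1 (60/10 per unit): all 10 → value 60, running total 301.00
- #2 (162/35 per unit): 11 of 35 → value 11×162/35 = 50.9143, running total 351.91
Total 351.91.

351.91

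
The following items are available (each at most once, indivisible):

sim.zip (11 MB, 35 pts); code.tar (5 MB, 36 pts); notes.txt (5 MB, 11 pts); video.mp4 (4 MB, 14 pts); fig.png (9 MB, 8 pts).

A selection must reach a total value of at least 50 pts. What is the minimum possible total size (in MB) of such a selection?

9

Subsets with value ≥ 50, sorted by total size:
- code.tar+video.mp4: size 9, value 50
- code.tar+notes.txt+video.mp4: size 14, value 61
- sim.zip+code.tar: size 16, value 71
- code.tar+video.mp4+fig.png: size 18, value 58
Minimum size: 9 MB.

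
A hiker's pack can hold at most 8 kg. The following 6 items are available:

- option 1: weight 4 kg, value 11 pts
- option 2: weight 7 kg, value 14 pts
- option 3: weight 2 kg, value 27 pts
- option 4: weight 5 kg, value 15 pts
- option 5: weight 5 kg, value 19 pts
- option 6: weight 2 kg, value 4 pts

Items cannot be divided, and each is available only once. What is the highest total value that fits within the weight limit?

Check high-value combinations within 8 kg:
- option 3+option 5: weight 2+5=7, value 27+19=46
- option 3+option 4: weight 2+5=7, value 27+15=42
- option 1+option 3+option 6: weight 4+2+2=8, value 11+27+4=42
- option 1+option 3: weight 4+2=6, value 11+27=38
- option 3+option 6: weight 2+2=4, value 27+4=31
Best: 46 pts.

46 pts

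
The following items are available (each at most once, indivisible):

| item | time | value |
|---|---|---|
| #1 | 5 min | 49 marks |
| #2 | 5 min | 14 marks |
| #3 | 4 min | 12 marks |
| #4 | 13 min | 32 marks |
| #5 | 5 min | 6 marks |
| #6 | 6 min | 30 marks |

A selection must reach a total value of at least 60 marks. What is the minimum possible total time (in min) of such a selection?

9

Subsets with value ≥ 60, sorted by total time:
- #1+#3: time 9, value 61
- #1+#2: time 10, value 63
- #1+#6: time 11, value 79
- #1+#2+#3: time 14, value 75
Minimum time: 9 min.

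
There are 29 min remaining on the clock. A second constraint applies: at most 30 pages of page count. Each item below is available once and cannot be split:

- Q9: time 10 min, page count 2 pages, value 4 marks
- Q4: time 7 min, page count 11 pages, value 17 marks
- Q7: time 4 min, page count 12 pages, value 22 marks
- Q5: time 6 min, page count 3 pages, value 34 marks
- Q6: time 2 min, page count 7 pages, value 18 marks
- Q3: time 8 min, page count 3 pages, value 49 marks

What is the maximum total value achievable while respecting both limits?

123 marks

Feasible sets respecting both limits:
- Q7+Q5+Q6+Q3: time 20, page count 25, value 123
- Q4+Q7+Q5+Q3: time 25, page count 29, value 122
- Q4+Q5+Q6+Q3: time 23, page count 24, value 118
- Q9+Q7+Q5+Q3: time 28, page count 20, value 109
Best: 123 marks.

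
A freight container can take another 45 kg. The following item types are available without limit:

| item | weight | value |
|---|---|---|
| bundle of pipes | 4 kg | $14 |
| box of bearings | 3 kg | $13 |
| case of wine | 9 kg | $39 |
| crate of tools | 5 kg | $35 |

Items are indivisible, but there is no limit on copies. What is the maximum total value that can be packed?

$315

Best value-per-unit is crate of tools at 35/5, and filling with it alone uses weight 9×5=45. No mix of the others beats 9×35 = 315.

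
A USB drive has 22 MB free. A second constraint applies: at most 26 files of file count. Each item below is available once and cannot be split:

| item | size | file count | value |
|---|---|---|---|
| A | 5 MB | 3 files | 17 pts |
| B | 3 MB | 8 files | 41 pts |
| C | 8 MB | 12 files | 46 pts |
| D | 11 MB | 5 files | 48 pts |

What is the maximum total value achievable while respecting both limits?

135 pts

Feasible sets respecting both limits:
- B+C+D: size 22, file count 25, value 135
- A+B+D: size 19, file count 16, value 106
- A+B+C: size 16, file count 23, value 104
Best: 135 pts.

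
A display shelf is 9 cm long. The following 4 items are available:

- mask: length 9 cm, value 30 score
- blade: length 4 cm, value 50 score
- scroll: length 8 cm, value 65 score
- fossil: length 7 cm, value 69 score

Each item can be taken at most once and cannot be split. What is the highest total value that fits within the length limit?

69 score

Check high-value combinations within 9 cm:
- fossil: length 7, value 69
- scroll: length 8, value 65
- blade: length 4, value 50
Best: 69 score.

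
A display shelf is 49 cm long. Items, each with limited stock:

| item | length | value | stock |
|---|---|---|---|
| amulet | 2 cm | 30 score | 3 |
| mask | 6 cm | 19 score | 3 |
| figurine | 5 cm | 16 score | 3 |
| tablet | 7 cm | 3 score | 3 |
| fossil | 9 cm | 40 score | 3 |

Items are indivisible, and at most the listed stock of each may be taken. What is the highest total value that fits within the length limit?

261 score

Best selections within length 49 and stock limits:
- 3×amulet + 1×mask + 2×figurine + 3×fossil: length 49, value 261
- 3×amulet + 3×figurine + 3×fossil: length 48, value 258
- 3×amulet + 2×mask + 3×fossil: length 45, value 248
Best: 261 score.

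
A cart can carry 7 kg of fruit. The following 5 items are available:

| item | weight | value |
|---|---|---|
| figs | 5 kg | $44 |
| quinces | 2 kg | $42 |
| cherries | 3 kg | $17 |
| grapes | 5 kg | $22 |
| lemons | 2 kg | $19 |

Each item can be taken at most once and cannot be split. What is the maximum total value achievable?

$86

Check high-value combinations within 7 kg:
- figs+quinces: weight 5+2=7, value 44+42=86
- quinces+cherries+lemons: weight 2+3+2=7, value 42+17+19=78
- quinces+grapes: weight 2+5=7, value 42+22=64
- figs+lemons: weight 5+2=7, value 44+19=63
Best: $86.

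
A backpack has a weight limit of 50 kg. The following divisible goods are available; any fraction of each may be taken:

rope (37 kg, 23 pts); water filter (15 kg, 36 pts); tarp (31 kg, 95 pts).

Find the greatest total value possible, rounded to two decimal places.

Take in order of value per unit:
- tarp (95/31 per unit): all 31 → value 95, running total 95.00
- water filter (36/15 per unit): all 15 → value 36, running total 131.00
- rope (23/37 per unit): 4 of 37 → value 4×23/37 = 2.4865, running total 133.49
Total 133.49.

133.49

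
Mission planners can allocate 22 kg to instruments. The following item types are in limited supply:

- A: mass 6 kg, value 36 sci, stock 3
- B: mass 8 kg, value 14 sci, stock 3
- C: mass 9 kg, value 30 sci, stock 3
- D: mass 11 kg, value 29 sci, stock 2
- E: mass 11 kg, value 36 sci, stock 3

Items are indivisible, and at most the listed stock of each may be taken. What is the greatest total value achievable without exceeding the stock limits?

108 sci

Best selections within mass 22 and stock limits:
- 3×A: mass 18, value 108
- 2×A + 1×C: mass 21, value 102
- 2×A + 1×B: mass 20, value 86
- 2×A: mass 12, value 72
Best: 108 sci.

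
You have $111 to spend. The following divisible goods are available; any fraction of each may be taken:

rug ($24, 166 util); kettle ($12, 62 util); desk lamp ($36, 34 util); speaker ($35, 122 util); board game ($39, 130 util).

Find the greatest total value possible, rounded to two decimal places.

Take in order of value per unit:
- rug (166/24 per unit): all 24 → value 166, running total 166.00
- kettle (62/12 per unit): all 12 → value 62, running total 228.00
- speaker (122/35 per unit): all 35 → value 122, running total 350.00
- board game (130/39 per unit): all 39 → value 130, running total 480.00
- desk lamp (34/36 per unit): 1 of 36 → value 1×34/36 = 0.9444, running total 480.94
Total 480.94.

480.94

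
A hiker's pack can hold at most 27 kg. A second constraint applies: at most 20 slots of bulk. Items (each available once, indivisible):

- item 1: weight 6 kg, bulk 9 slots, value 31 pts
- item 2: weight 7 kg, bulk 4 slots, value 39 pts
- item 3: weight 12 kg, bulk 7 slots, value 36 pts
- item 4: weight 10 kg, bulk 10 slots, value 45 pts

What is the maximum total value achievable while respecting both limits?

Feasible sets respecting both limits:
- item 1+item 2+item 3: weight 25, bulk 20, value 106
- item 2+item 4: weight 17, bulk 14, value 84
- item 3+item 4: weight 22, bulk 17, value 81
- item 1+item 4: weight 16, bulk 19, value 76
Best: 106 pts.

106 pts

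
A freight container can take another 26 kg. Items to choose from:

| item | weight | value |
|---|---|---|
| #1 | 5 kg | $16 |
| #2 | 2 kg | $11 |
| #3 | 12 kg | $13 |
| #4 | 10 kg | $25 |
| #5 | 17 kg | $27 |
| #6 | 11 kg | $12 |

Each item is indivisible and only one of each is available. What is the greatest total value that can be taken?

$54

Check high-value combinations within 26 kg:
- #1+#2+#5: weight 5+2+17=24, value 16+11+27=54
- #1+#4+#6: weight 5+10+11=26, value 16+25+12=53
- #1+#2+#4: weight 5+2+10=17, value 16+11+25=52
- #2+#3+#4: weight 2+12+10=24, value 11+13+25=49
Best: $54.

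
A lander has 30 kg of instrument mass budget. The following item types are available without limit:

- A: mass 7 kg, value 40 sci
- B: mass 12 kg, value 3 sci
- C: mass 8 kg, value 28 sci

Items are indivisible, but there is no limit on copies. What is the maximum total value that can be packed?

Best value-per-unit is A at 40/7, and filling with it alone uses mass 4×7=28. No mix of the others beats 4×40 = 160.

160 sci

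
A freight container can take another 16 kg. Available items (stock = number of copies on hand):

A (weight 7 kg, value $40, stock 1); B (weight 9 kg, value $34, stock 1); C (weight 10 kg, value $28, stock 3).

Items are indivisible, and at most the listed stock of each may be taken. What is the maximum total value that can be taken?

$74

Top feasible selections:
- 1×A + 1×B: weight 16, value 74
- 1×A: weight 7, value 40
- 1×B: weight 9, value 34
- 1×C: weight 10, value 28
Best: $74.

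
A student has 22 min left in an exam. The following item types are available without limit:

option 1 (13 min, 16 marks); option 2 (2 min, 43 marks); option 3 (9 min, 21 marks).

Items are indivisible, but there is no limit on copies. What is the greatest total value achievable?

473 marks

Best value-per-unit is option 2 at 43/2, and filling with it alone uses time 11×2=22. No mix of the others beats 11×43 = 473.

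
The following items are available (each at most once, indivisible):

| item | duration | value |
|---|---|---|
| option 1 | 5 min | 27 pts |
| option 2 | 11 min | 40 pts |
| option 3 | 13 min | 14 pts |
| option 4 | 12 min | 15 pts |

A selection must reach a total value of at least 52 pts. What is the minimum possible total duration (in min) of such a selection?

16

Subsets with value ≥ 52, sorted by total duration:
- option 1+option 2: duration 16, value 67
- option 2+option 4: duration 23, value 55
Minimum duration: 16 min.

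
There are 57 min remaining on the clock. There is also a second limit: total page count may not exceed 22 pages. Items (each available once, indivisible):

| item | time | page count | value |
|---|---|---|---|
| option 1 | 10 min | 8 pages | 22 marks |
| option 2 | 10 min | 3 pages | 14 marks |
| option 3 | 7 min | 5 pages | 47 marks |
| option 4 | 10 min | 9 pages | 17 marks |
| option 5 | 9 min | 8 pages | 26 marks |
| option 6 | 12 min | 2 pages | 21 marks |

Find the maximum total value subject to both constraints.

108 marks

Feasible sets respecting both limits:
- option 2+option 3+option 5+option 6: time 38, page count 18, value 108
- option 1+option 2+option 3+option 6: time 39, page count 18, value 104
- option 2+option 3+option 4+option 6: time 39, page count 19, value 99
- option 1+option 3+option 5: time 26, page count 21, value 95
Best: 108 marks.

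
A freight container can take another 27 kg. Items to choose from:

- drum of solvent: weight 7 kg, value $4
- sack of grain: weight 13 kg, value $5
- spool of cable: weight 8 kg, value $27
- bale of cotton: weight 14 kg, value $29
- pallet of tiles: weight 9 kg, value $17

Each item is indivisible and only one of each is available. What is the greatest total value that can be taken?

This is a 0/1 knapsack; check combinations near the capacity.
- spool of cable+bale of cotton: weight 8+14=22, value 27+29=56
- drum of solvent+spool of cable+pallet of tiles: weight 7+8+9=24, value 4+27+17=48
- bale of cotton+pallet of tiles: weight 14+9=23, value 29+17=46
Best: $56.

$56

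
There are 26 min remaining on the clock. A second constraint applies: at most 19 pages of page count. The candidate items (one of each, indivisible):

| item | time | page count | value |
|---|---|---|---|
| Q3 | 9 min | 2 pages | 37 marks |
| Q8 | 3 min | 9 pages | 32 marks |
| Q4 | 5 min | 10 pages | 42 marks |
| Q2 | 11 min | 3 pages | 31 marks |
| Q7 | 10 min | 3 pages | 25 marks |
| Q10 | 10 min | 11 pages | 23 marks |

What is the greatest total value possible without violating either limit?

Feasible sets respecting both limits:
- Q3+Q4+Q2: time 25, page count 15, value 110
- Q3+Q4+Q7: time 24, page count 15, value 104
- Q3+Q8+Q2: time 23, page count 14, value 100
Best: 110 marks.

110 marks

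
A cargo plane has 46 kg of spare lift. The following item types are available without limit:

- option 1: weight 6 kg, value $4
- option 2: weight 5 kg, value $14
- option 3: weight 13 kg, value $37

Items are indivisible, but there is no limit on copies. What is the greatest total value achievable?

Best value-per-unit is option 3 at 37/13; filling with it alone gives 3×37 = 111.
Optimal mix: 4×option 2 + 2×option 3 → weight 46, value 130.

$130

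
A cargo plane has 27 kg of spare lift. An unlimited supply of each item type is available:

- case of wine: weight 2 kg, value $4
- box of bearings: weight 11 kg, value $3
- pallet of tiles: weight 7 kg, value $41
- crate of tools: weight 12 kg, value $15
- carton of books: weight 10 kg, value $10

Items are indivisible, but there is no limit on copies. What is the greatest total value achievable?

$135

Best value-per-unit is pallet of tiles at 41/7; filling with it alone gives 3×41 = 123.
Optimal mix: 3×case of wine + 3×pallet of tiles → weight 27, value 135.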